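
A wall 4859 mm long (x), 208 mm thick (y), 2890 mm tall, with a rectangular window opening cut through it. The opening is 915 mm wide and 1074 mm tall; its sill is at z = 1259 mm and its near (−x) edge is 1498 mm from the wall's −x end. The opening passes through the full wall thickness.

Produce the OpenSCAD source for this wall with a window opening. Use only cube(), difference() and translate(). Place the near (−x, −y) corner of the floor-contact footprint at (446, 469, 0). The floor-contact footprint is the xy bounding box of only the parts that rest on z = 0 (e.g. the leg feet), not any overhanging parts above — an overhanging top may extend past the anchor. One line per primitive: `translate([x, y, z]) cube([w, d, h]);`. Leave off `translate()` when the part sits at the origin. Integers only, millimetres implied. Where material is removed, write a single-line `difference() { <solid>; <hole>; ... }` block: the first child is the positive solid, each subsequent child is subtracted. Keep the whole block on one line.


difference() { translate([446, 469, 0]) cube([4859, 208, 2890]); translate([1944, 469, 1259]) cube([915, 208, 1074]); }


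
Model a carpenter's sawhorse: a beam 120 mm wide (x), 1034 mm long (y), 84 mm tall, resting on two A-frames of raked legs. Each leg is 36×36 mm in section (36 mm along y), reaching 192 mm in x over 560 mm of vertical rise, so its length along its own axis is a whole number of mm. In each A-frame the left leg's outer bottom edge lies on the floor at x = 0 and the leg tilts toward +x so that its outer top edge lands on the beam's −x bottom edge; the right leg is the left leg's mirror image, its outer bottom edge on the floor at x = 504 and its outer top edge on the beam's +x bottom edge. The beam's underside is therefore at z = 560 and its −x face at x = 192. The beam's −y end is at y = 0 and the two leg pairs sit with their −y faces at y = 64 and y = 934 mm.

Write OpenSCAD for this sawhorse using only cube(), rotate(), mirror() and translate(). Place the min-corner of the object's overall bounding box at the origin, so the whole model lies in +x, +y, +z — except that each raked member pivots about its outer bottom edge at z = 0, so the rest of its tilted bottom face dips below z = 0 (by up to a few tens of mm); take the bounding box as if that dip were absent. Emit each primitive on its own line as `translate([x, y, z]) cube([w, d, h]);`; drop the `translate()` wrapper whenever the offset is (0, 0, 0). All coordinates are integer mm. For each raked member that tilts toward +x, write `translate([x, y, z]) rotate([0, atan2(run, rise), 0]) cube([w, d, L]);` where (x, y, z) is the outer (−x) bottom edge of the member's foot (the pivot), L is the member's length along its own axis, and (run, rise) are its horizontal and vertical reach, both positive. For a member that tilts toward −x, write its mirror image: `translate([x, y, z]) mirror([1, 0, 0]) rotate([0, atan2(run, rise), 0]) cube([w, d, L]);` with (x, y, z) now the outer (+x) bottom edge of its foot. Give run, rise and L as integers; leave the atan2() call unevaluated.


translate([192, 0, 560]) cube([120, 1034, 84]);
translate([0, 64, 0]) rotate([0, atan2(192, 560), 0]) cube([36, 36, 592]);
translate([504, 64, 0]) mirror([1, 0, 0]) rotate([0, atan2(192, 560), 0]) cube([36, 36, 592]);
translate([0, 934, 0]) rotate([0, atan2(192, 560), 0]) cube([36, 36, 592]);
translate([504, 934, 0]) mirror([1, 0, 0]) rotate([0, atan2(192, 560), 0]) cube([36, 36, 592]);


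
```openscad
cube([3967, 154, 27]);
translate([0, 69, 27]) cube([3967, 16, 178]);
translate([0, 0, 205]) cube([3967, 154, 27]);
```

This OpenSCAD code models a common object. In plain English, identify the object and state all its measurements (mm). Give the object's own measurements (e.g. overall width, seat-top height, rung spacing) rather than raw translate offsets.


An I-beam lying along x, 3967 mm long. Overall section height 232 mm. Two flanges 154 mm wide (y) and 27 mm thick, one on the floor and one at the top; a web 16 mm thick runs between them, centred on the flange width.


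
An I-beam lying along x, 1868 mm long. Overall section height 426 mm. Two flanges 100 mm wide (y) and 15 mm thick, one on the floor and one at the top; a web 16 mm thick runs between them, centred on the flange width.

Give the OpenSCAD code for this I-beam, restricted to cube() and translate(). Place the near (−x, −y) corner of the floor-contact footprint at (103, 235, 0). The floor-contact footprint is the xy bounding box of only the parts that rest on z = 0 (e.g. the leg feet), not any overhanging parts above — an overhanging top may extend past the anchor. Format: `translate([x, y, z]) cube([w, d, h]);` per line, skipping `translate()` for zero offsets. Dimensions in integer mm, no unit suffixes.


translate([103, 235, 0]) cube([1868, 100, 15]);
translate([103, 277, 15]) cube([1868, 16, 396]);
translate([103, 235, 411]) cube([1868, 100, 15]);


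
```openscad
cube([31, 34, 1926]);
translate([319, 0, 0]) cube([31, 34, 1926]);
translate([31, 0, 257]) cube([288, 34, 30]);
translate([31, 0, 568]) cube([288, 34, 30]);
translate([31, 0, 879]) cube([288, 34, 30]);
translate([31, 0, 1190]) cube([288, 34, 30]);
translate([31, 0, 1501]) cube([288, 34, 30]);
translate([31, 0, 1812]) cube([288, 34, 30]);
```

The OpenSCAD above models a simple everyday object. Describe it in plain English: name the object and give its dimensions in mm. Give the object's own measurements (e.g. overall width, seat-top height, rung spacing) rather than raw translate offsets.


A straight ladder. Two 31×34 mm vertical rails, 1926 mm tall, stand 350 mm apart (outside-to-outside) with their front faces coplanar on the −y side. 6 rungs, each 34 mm deep and 30 mm tall, span between the inner faces of the rails, front faces flush with the rails. The lowest rung's underside is at z = 257 mm and rungs are spaced 311 mm apart (underside to underside).


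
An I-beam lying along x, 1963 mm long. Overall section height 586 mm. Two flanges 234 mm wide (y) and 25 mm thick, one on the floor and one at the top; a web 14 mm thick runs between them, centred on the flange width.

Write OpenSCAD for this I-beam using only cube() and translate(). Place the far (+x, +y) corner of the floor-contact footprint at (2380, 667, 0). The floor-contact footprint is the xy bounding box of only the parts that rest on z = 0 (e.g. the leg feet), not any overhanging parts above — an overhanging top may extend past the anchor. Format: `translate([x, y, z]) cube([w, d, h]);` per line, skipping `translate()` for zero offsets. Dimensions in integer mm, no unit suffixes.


translate([417, 433, 0]) cube([1963, 234, 25]);
translate([417, 543, 25]) cube([1963, 14, 536]);
translate([417, 433, 561]) cube([1963, 234, 25]);


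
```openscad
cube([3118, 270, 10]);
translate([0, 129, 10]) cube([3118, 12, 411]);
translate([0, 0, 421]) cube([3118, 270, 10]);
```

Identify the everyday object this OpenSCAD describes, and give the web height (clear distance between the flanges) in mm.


An I-beam. The web height is 411 mm.

Two wide flanges with a thin centred web — an I-beam. Overall 431 mm minus two 10 mm flanges gives a web of 431 − 2·10 = 411 mm.


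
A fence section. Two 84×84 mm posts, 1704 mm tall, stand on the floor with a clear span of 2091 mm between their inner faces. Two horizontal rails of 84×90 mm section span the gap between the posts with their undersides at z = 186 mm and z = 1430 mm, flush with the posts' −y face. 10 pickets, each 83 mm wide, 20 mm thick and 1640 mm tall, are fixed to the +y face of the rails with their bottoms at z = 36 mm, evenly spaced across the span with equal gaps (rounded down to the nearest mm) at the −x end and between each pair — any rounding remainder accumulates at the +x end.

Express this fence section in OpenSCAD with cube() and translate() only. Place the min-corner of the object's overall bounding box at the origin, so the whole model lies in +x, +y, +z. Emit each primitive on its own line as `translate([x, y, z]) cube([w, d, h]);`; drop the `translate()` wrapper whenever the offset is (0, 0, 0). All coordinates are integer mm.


cube([84, 84, 1704]);
translate([2175, 0, 0]) cube([84, 84, 1704]);
translate([84, 0, 186]) cube([2091, 84, 90]);
translate([84, 0, 1430]) cube([2091, 84, 90]);
translate([198, 84, 36]) cube([83, 20, 1640]);
translate([395, 84, 36]) cube([83, 20, 1640]);
translate([592, 84, 36]) cube([83, 20, 1640]);
translate([789, 84, 36]) cube([83, 20, 1640]);
translate([986, 84, 36]) cube([83, 20, 1640]);
translate([1183, 84, 36]) cube([83, 20, 1640]);
translate([1380, 84, 36]) cube([83, 20, 1640]);
translate([1577, 84, 36]) cube([83, 20, 1640]);
translate([1774, 84, 36]) cube([83, 20, 1640]);
translate([1971, 84, 36]) cube([83, 20, 1640]);


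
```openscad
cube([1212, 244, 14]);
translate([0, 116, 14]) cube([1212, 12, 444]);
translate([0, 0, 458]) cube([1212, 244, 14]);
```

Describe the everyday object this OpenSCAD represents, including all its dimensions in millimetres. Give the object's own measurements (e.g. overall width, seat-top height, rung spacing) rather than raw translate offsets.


An I-beam lying along x, 1212 mm long. Overall section height 472 mm. Two flanges 244 mm wide (y) and 14 mm thick, one on the floor and one at the top; a web 12 mm thick runs between them, centred on the flange width.


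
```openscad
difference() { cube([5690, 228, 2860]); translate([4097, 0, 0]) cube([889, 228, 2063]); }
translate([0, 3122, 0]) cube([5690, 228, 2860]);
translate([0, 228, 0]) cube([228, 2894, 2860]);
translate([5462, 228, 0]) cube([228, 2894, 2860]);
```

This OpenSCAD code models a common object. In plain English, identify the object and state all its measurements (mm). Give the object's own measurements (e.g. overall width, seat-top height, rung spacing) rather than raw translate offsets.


A single room: four walls, each 2860 mm tall and 228 mm thick, enclosing an outside footprint 5690×3350 mm (x × y), no floor or roof. The front and back walls (−y and +y sides) run the full x-width; the side walls fit between their inner faces. A door opening 889 mm wide and 2063 mm tall is cut through the front wall from the floor up, its −x edge 4097 mm from the wall's −x end.


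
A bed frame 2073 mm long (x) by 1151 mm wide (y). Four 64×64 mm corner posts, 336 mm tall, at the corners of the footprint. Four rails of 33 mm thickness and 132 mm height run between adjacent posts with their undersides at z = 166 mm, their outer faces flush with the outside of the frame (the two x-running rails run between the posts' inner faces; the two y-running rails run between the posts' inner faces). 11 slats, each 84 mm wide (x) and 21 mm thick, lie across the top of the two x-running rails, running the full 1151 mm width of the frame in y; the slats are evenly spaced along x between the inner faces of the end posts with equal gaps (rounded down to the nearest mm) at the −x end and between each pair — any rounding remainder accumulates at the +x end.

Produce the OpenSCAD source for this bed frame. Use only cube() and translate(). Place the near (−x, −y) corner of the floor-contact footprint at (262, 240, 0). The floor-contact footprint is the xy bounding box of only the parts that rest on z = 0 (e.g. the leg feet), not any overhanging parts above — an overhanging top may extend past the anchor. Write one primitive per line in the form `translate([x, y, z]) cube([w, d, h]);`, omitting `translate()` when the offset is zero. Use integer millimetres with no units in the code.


// slat z = rail_z + rail_h = 166 + 132 = 298
// slat gap = ⌊(1945 − 11·84) / 12⌋ = 85
translate([262, 240, 0]) cube([64, 64, 336]);
translate([262, 1327, 0]) cube([64, 64, 336]);
translate([2271, 240, 0]) cube([64, 64, 336]);
translate([2271, 1327, 0]) cube([64, 64, 336]);
translate([326, 240, 166]) cube([1945, 33, 132]);
translate([326, 1358, 166]) cube([1945, 33, 132]);
translate([262, 304, 166]) cube([33, 1023, 132]);
translate([2302, 304, 166]) cube([33, 1023, 132]);
translate([411, 240, 298]) cube([84, 1151, 21]);
translate([580, 240, 298]) cube([84, 1151, 21]);
translate([749, 240, 298]) cube([84, 1151, 21]);
translate([918, 240, 298]) cube([84, 1151, 21]);
translate([1087, 240, 298]) cube([84, 1151, 21]);
translate([1256, 240, 298]) cube([84, 1151, 21]);
translate([1425, 240, 298]) cube([84, 1151, 21]);
translate([1594, 240, 298]) cube([84, 1151, 21]);
translate([1763, 240, 298]) cube([84, 1151, 21]);
translate([1932, 240, 298]) cube([84, 1151, 21]);
translate([2101, 240, 298]) cube([84, 1151, 21]);


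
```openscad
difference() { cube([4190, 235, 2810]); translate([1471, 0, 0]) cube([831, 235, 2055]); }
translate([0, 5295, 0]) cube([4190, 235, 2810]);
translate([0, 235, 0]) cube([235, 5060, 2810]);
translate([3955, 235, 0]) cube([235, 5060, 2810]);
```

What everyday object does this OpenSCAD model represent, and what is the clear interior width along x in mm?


A single room. The interior width is 3720 mm.

Four walls enclosing a rectangle with a door in the front wall — a room. Outside width 4190 minus two 235 mm walls gives 3720 mm.


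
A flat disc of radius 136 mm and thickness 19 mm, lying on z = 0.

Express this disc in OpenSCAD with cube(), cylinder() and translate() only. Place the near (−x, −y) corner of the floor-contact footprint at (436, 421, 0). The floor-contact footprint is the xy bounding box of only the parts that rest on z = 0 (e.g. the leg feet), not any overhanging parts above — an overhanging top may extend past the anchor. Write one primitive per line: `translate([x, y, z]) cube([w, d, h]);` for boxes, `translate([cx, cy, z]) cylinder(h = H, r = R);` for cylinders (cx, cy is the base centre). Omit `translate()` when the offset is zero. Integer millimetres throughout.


translate([572, 557, 0]) cylinder(h = 19, r = 136);


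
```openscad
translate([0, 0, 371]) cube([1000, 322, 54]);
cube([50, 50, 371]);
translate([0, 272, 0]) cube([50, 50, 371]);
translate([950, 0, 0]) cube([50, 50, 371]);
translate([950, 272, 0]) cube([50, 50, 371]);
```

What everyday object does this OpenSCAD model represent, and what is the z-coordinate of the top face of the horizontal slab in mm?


A bench. The seat-top height is 425 mm.

A long slab on four corner posts — a bench. The slab sits at z = 371 with thickness 54, so the top is 371 + 54 = 425 mm.


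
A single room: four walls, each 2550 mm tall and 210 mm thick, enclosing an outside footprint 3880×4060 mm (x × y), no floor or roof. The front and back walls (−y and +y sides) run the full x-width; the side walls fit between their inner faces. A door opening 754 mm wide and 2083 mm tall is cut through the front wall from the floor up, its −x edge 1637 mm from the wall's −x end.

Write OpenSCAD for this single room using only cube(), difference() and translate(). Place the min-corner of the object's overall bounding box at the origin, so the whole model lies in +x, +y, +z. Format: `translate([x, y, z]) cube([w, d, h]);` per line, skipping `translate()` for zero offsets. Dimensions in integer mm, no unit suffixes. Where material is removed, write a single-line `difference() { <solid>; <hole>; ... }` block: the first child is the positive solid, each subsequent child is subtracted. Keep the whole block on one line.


difference() { cube([3880, 210, 2550]); translate([1637, 0, 0]) cube([754, 210, 2083]); }
translate([0, 3850, 0]) cube([3880, 210, 2550]);
translate([0, 210, 0]) cube([210, 3640, 2550]);
translate([3670, 210, 0]) cube([210, 3640, 2550]);


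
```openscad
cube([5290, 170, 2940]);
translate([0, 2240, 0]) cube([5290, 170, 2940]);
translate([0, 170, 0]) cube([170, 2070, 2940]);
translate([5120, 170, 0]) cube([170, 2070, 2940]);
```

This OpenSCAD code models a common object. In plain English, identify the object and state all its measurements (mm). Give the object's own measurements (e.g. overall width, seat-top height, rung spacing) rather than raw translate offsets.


The wall frame of a small rectangular building: four walls, each 2940 mm tall and 170 mm thick, enclosing a footprint 5290 mm (x) by 2410 mm (y) outside-to-outside, with no floor or roof. The front and back walls (the −y and +y sides) span the full width; the two side walls fit between them.


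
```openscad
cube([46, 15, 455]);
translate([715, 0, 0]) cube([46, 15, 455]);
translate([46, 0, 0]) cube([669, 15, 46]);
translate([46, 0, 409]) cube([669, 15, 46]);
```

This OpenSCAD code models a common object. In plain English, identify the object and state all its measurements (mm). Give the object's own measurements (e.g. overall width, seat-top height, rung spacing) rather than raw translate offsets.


A rectangular picture frame lying in the x–z plane (depth along y). The opening is 669 mm wide (x) by 363 mm tall (z), surrounded by a border 46 mm wide on all four sides. The frame is 15 mm deep and is made of two full-height vertical stiles with two horizontal rails fitted between them.


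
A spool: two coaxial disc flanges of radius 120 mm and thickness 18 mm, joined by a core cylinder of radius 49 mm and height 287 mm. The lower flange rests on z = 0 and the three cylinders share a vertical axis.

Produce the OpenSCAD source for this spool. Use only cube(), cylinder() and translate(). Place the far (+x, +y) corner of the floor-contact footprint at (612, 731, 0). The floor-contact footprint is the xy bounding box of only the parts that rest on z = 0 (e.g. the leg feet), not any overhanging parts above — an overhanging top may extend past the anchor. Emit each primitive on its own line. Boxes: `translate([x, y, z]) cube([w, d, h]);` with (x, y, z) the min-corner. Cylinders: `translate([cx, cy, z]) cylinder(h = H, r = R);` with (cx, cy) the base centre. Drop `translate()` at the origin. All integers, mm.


translate([492, 611, 0]) cylinder(h = 18, r = 120);
translate([492, 611, 18]) cylinder(h = 287, r = 49);
translate([492, 611, 305]) cylinder(h = 18, r = 120);


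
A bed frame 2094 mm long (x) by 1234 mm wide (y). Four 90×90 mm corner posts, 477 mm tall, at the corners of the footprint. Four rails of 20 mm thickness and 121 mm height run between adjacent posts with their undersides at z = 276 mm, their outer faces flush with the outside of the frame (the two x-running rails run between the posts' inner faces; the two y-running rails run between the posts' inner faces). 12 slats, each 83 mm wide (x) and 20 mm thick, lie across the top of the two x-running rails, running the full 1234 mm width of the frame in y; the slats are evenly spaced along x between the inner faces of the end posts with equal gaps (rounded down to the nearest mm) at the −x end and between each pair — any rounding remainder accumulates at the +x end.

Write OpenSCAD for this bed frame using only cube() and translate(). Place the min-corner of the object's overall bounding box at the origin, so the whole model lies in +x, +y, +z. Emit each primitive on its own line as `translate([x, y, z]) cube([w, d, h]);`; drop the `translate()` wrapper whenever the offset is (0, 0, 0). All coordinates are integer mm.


cube([90, 90, 477]);
translate([0, 1144, 0]) cube([90, 90, 477]);
translate([2004, 0, 0]) cube([90, 90, 477]);
translate([2004, 1144, 0]) cube([90, 90, 477]);
translate([90, 0, 276]) cube([1914, 20, 121]);
translate([90, 1214, 276]) cube([1914, 20, 121]);
translate([0, 90, 276]) cube([20, 1054, 121]);
translate([2074, 90, 276]) cube([20, 1054, 121]);
translate([160, 0, 397]) cube([83, 1234, 20]);
translate([313, 0, 397]) cube([83, 1234, 20]);
translate([466, 0, 397]) cube([83, 1234, 20]);
translate([619, 0, 397]) cube([83, 1234, 20]);
translate([772, 0, 397]) cube([83, 1234, 20]);
translate([925, 0, 397]) cube([83, 1234, 20]);
translate([1078, 0, 397]) cube([83, 1234, 20]);
translate([1231, 0, 397]) cube([83, 1234, 20]);
translate([1384, 0, 397]) cube([83, 1234, 20]);
translate([1537, 0, 397]) cube([83, 1234, 20]);
translate([1690, 0, 397]) cube([83, 1234, 20]);
translate([1843, 0, 397]) cube([83, 1234, 20]);


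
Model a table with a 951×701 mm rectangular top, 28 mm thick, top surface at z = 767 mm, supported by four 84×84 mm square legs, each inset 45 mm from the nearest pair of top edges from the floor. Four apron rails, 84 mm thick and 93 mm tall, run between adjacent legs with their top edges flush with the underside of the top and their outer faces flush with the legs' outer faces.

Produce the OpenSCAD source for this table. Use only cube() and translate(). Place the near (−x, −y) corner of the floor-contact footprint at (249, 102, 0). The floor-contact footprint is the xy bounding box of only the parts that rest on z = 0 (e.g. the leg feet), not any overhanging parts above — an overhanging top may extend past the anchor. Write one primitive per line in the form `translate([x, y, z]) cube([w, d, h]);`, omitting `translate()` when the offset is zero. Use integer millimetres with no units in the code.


translate([204, 57, 739]) cube([951, 701, 28]);
translate([249, 102, 0]) cube([84, 84, 739]);
translate([1026, 102, 0]) cube([84, 84, 739]);
translate([249, 629, 0]) cube([84, 84, 739]);
translate([1026, 629, 0]) cube([84, 84, 739]);
translate([333, 102, 646]) cube([693, 84, 93]);
translate([333, 629, 646]) cube([693, 84, 93]);
translate([249, 186, 646]) cube([84, 443, 93]);
translate([1026, 186, 646]) cube([84, 443, 93]);


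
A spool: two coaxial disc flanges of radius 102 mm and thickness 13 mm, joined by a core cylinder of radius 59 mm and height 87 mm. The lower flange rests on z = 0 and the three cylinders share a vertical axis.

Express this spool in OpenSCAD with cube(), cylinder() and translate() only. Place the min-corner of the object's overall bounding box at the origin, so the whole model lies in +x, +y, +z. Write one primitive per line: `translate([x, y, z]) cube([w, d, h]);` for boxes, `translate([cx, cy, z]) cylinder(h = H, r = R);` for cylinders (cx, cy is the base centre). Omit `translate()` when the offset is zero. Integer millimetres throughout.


translate([102, 102, 0]) cylinder(h = 13, r = 102);
translate([102, 102, 13]) cylinder(h = 87, r = 59);
translate([102, 102, 100]) cylinder(h = 13, r = 102);


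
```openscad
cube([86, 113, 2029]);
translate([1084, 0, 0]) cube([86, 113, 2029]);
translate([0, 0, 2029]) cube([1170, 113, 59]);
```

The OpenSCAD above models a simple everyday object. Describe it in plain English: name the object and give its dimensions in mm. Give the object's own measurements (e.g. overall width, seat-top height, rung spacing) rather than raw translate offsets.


A door frame. The clear opening is 998 mm wide and 2029 mm high. Two 86 mm wide jambs, 113 mm deep, stand either side of the opening from the floor to the top of the opening. A 59 mm thick head sits across the top of both jambs, spanning the full outside width of the frame.


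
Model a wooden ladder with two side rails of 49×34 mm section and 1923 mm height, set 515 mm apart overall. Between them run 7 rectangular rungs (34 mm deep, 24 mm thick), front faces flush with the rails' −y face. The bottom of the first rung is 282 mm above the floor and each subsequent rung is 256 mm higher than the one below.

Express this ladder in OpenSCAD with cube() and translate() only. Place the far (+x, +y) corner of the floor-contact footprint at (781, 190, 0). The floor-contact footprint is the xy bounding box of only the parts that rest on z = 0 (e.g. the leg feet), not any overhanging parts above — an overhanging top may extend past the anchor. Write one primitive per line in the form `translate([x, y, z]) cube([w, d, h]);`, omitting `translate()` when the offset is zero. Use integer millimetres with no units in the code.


translate([266, 156, 0]) cube([49, 34, 1923]);
translate([732, 156, 0]) cube([49, 34, 1923]);
translate([315, 156, 282]) cube([417, 34, 24]);
translate([315, 156, 538]) cube([417, 34, 24]);
translate([315, 156, 794]) cube([417, 34, 24]);
translate([315, 156, 1050]) cube([417, 34, 24]);
translate([315, 156, 1306]) cube([417, 34, 24]);
translate([315, 156, 1562]) cube([417, 34, 24]);
translate([315, 156, 1818]) cube([417, 34, 24]);


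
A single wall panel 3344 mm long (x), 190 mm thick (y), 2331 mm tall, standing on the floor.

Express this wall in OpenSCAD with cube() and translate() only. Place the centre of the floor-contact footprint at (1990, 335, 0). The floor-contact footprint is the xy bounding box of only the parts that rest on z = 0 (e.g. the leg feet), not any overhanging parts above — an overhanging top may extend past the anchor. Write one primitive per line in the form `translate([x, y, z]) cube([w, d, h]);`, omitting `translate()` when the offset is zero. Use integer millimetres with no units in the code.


translate([318, 240, 0]) cube([3344, 190, 2331]);


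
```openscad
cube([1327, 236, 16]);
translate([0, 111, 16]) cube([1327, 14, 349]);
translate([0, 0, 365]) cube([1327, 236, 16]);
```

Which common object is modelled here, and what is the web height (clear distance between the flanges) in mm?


An I-beam. The web height is 349 mm.

Two wide flanges with a thin centred web — an I-beam. Overall 381 mm minus two 16 mm flanges gives a web of 381 − 2·16 = 349 mm.


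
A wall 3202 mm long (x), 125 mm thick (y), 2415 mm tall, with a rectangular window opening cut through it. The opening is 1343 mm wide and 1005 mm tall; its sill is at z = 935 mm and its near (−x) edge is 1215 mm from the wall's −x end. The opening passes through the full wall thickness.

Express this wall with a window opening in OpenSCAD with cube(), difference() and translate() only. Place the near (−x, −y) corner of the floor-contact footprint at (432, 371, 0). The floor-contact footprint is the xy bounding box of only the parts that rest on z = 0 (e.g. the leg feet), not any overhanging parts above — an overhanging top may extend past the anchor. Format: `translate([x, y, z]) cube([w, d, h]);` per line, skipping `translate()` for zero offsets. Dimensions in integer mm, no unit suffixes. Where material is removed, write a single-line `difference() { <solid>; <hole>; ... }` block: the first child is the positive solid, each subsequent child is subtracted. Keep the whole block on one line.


difference() { translate([432, 371, 0]) cube([3202, 125, 2415]); translate([1647, 371, 935]) cube([1343, 125, 1005]); }


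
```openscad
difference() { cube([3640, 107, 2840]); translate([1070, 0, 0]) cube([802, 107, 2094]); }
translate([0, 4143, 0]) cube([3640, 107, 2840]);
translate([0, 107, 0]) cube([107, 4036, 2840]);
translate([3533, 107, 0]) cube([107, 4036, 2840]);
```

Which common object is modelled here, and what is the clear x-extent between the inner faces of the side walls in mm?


A single room. The interior width is 3426 mm.

Four walls enclosing a rectangle with a door in the front wall — a room. Outside width 3640 minus two 107 mm walls gives 3426 mm.


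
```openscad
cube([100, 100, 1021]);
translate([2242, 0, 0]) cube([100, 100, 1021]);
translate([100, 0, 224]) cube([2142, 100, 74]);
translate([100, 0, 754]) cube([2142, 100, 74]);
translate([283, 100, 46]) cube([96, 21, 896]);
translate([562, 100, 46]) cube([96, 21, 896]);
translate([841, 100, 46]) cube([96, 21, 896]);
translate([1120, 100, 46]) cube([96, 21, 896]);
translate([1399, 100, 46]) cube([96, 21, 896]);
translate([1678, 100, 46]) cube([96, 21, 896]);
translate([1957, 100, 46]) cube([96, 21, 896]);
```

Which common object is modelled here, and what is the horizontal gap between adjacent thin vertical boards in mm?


A fence section. The picket gap is 183 mm.

Two posts, two rails, 7 pickets — a fence section. Span 2142 mm holds 7 pickets of 96 mm with 8 equal gaps: ⌊(2142 − 7·96) / 8⌋ = 183 mm.


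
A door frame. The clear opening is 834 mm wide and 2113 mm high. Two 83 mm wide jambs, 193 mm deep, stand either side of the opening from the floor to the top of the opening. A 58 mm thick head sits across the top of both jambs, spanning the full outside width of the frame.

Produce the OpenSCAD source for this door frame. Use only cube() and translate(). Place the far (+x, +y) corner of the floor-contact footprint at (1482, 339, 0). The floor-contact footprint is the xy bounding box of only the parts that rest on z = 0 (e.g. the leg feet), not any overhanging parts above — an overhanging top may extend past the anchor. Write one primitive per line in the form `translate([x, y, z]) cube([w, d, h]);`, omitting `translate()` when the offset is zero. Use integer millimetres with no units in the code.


translate([482, 146, 0]) cube([83, 193, 2113]);
translate([1399, 146, 0]) cube([83, 193, 2113]);
translate([482, 146, 2113]) cube([1000, 193, 58]);


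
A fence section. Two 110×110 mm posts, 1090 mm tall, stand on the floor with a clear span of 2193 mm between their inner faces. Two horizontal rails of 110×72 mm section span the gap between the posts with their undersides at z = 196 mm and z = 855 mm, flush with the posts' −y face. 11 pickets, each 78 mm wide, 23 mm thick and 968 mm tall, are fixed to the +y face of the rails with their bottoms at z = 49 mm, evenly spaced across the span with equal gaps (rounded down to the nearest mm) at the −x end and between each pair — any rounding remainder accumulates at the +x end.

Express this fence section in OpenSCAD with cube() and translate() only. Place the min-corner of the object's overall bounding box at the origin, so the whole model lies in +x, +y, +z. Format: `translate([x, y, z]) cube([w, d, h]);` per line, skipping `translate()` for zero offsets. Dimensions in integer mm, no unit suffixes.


cube([110, 110, 1090]);
translate([2303, 0, 0]) cube([110, 110, 1090]);
translate([110, 0, 196]) cube([2193, 110, 72]);
translate([110, 0, 855]) cube([2193, 110, 72]);
translate([221, 110, 49]) cube([78, 23, 968]);
translate([410, 110, 49]) cube([78, 23, 968]);
translate([599, 110, 49]) cube([78, 23, 968]);
translate([788, 110, 49]) cube([78, 23, 968]);
translate([977, 110, 49]) cube([78, 23, 968]);
translate([1166, 110, 49]) cube([78, 23, 968]);
translate([1355, 110, 49]) cube([78, 23, 968]);
translate([1544, 110, 49]) cube([78, 23, 968]);
translate([1733, 110, 49]) cube([78, 23, 968]);
translate([1922, 110, 49]) cube([78, 23, 968]);
translate([2111, 110, 49]) cube([78, 23, 968]);


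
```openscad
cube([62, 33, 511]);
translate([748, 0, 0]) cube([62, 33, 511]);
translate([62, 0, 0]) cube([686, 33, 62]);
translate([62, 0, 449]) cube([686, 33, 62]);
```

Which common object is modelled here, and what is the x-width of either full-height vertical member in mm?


A picture frame. The border width is 62 mm.

Four thin pieces enclosing a rectangular opening — a picture frame. The two full-height stiles are 511 mm tall; the top rail sits at z = 449 and is 62 mm tall, so the border above the opening is 511 − 449 = 62 mm, matching the stile x-width.


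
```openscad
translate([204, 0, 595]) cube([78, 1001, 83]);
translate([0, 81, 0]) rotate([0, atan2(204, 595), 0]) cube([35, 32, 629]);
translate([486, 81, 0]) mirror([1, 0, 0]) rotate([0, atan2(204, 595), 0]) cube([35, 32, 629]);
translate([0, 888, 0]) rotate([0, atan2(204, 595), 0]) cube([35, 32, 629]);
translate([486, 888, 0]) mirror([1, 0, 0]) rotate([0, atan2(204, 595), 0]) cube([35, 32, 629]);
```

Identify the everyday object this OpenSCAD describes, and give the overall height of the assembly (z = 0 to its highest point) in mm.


A sawhorse. The overall height is 678 mm.

A beam across two mirrored pairs of raked legs — a sawhorse. The beam's underside is at z = 595 (matching the legs' vertical rise in atan2(204, 595)) and the beam is 83 mm tall, so its top is at 595 + 83 = 678 mm. The raked legs top out at the beam's underside, so that is the highest point.


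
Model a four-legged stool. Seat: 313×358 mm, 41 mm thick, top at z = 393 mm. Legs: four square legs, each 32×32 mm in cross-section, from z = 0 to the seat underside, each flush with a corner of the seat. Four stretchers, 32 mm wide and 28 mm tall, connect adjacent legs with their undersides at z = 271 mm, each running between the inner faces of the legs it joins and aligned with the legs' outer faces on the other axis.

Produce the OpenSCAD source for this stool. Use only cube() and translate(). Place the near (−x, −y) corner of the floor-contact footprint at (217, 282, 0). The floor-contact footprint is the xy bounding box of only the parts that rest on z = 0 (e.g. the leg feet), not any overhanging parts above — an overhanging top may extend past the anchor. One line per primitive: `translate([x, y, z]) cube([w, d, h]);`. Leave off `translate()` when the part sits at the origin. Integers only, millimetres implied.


// leg_h = 393 - 41 = 352
// stretcher span = 313 - 2*32 = 249
translate([217, 282, 352]) cube([313, 358, 41]);
translate([217, 282, 0]) cube([32, 32, 352]);
translate([498, 282, 0]) cube([32, 32, 352]);
translate([217, 608, 0]) cube([32, 32, 352]);
translate([498, 608, 0]) cube([32, 32, 352]);
translate([249, 282, 271]) cube([249, 32, 28]);
translate([249, 608, 271]) cube([249, 32, 28]);
translate([217, 314, 271]) cube([32, 294, 28]);
translate([498, 314, 271]) cube([32, 294, 28]);


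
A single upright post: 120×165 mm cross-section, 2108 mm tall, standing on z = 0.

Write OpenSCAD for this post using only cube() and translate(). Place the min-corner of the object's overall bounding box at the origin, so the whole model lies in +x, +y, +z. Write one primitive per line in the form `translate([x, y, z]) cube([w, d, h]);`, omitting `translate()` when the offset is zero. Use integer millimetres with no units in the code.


cube([120, 165, 2108]);


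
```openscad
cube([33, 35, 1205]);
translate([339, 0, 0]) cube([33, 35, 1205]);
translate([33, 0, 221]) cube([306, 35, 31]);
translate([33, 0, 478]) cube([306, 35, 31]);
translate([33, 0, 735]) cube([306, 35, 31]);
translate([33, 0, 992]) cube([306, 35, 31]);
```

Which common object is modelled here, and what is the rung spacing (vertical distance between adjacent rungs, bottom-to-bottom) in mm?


A ladder. The rung spacing is 257 mm.

Two tall 33×35 posts with 4 short bars between them — a ladder. Adjacent rungs sit at z = 221 and z = 478, so the spacing is 478 − 221 = 257 mm.


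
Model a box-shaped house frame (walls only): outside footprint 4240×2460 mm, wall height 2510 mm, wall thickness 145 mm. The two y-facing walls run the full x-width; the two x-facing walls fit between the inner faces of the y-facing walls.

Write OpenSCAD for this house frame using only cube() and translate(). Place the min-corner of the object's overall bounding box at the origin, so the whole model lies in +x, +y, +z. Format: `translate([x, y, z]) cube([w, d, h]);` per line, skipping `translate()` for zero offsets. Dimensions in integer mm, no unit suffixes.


cube([4240, 145, 2510]);
translate([0, 2315, 0]) cube([4240, 145, 2510]);
translate([0, 145, 0]) cube([145, 2170, 2510]);
translate([4095, 145, 0]) cube([145, 2170, 2510]);


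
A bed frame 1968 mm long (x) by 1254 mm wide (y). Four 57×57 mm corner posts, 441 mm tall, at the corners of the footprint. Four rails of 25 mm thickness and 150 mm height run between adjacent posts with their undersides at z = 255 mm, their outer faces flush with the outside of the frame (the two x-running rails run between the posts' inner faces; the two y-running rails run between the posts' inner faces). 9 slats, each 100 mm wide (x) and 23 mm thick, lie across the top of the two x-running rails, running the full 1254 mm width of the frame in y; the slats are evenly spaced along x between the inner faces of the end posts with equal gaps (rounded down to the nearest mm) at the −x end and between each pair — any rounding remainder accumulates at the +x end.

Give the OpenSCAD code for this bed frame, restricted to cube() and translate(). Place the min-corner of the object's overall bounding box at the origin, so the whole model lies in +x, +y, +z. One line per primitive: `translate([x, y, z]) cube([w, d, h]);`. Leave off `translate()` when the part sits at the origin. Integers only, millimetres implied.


// slat z = rail_z + rail_h = 255 + 150 = 405
// slat gap = ⌊(1854 − 9·100) / 10⌋ = 95
cube([57, 57, 441]);
translate([0, 1197, 0]) cube([57, 57, 441]);
translate([1911, 0, 0]) cube([57, 57, 441]);
translate([1911, 1197, 0]) cube([57, 57, 441]);
translate([57, 0, 255]) cube([1854, 25, 150]);
translate([57, 1229, 255]) cube([1854, 25, 150]);
translate([0, 57, 255]) cube([25, 1140, 150]);
translate([1943, 57, 255]) cube([25, 1140, 150]);
translate([152, 0, 405]) cube([100, 1254, 23]);
translate([347, 0, 405]) cube([100, 1254, 23]);
translate([542, 0, 405]) cube([100, 1254, 23]);
translate([737, 0, 405]) cube([100, 1254, 23]);
translate([932, 0, 405]) cube([100, 1254, 23]);
translate([1127, 0, 405]) cube([100, 1254, 23]);
translate([1322, 0, 405]) cube([100, 1254, 23]);
translate([1517, 0, 405]) cube([100, 1254, 23]);
translate([1712, 0, 405]) cube([100, 1254, 23]);


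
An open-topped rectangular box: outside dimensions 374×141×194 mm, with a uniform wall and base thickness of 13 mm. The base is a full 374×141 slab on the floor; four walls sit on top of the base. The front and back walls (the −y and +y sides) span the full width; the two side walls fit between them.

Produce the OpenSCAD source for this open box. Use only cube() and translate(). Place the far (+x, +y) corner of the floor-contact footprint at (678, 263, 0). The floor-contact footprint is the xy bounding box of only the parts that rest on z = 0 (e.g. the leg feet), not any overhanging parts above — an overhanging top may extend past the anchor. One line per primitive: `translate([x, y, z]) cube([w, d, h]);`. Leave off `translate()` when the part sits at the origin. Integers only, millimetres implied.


translate([304, 122, 0]) cube([374, 141, 13]);
translate([304, 122, 13]) cube([374, 13, 181]);
translate([304, 250, 13]) cube([374, 13, 181]);
translate([304, 135, 13]) cube([13, 115, 181]);
translate([665, 135, 13]) cube([13, 115, 181]);


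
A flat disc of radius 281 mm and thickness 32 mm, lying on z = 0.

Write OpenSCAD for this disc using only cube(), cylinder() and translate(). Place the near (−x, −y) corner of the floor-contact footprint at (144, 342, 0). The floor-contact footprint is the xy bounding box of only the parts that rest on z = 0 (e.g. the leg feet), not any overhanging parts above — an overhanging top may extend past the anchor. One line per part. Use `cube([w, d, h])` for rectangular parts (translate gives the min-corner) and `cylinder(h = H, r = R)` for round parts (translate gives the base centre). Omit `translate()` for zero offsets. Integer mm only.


translate([425, 623, 0]) cylinder(h = 32, r = 281);


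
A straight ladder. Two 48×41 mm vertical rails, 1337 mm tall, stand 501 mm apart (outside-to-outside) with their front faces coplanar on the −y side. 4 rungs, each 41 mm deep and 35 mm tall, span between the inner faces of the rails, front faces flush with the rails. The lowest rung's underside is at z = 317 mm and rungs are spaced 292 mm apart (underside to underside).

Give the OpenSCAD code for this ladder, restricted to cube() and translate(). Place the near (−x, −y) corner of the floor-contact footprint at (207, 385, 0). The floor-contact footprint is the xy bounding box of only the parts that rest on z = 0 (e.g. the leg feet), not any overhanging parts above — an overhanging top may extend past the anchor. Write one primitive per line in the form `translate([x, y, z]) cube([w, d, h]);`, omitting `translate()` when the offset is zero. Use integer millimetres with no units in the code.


// rung span = 501 - 2*48 = 405
// rung[k] z = 317 + k*292
translate([207, 385, 0]) cube([48, 41, 1337]);
translate([660, 385, 0]) cube([48, 41, 1337]);
translate([255, 385, 317]) cube([405, 41, 35]);
translate([255, 385, 609]) cube([405, 41, 35]);
translate([255, 385, 901]) cube([405, 41, 35]);
translate([255, 385, 1193]) cube([405, 41, 35]);


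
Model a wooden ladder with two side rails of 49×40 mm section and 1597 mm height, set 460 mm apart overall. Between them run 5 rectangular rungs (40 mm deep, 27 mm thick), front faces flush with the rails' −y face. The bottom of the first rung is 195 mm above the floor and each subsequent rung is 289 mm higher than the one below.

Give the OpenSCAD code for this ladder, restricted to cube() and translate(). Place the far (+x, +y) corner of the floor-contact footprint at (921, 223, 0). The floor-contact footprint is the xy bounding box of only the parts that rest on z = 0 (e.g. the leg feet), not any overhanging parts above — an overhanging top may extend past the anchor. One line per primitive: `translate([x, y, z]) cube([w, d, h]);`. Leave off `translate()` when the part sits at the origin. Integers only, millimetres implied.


// rung span = 460 - 2*49 = 362
// rung[k] z = 195 + k*289
translate([461, 183, 0]) cube([49, 40, 1597]);
translate([872, 183, 0]) cube([49, 40, 1597]);
translate([510, 183, 195]) cube([362, 40, 27]);
translate([510, 183, 484]) cube([362, 40, 27]);
translate([510, 183, 773]) cube([362, 40, 27]);
translate([510, 183, 1062]) cube([362, 40, 27]);
translate([510, 183, 1351]) cube([362, 40, 27]);
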